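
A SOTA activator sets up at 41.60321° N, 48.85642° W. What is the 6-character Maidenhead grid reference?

Offset from 180°W / 90°S: lon 131.1436°, lat 131.6032°.
Field: lon ⌊131.1436/20⌋ = 6 → G; lat ⌊131.6032/10⌋ = 13 → N.
Square: lon ⌊11.1436/2⌋ = 5; lat ⌊1.6032/1⌋ = 1.
Subsquare: lon ⌊1.1436/0.0833333⌋ = 13 → n; lat ⌊0.6032/0.0416667⌋ = 14 → o.

GN51no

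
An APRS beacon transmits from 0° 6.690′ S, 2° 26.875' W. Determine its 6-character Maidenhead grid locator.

II89sv

Shift to the Maidenhead origin (180°W, 90°S): lon 177.5521, lat 89.8885.
Field (20°×10°, letters A–R): 177.5521/20 → 8 → I, 89.8885/10 → 8 → I; chars II.
Square (2°×1°, digits 0–9): 17.5521/2 → 8, 9.8885/1 → 9; chars 89.
Subsquare (5′×2.5′, letters a–x): 1.5521/0.0833333 → 18 → s, 0.8885/0.0416667 → 21 → v; chars sv.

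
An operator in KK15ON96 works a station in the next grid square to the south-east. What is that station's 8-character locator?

Longitude extended square 9; +1 → 10, wraps to 0, carry into subsquare.
Longitude subsquare o = 14; +1 → 15 = p.
Latitude extended square 6; −1 → 5.

KK15pn05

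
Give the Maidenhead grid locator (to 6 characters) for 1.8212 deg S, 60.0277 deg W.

FI98xe

Shift to the Maidenhead origin (180°W, 90°S): lon 119.9723, lat 88.1788.
Field (20°×10°, letters A–R): 119.9723/20 → 5 → F, 88.1788/10 → 8 → I; chars FI.
Square (2°×1°, digits 0–9): 19.9723/2 → 9, 8.1788/1 → 8; chars 98.
Subsquare (5′×2.5′, letters a–x): 1.9723/0.0833333 → 23 → x, 0.1788/0.0416667 → 4 → e; chars xe.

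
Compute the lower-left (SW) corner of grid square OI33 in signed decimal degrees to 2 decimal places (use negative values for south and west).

Field O=14, I=8: +14·20° lon, +8·10° lat → SW at lon 100°, lat -10°.
Square 3, 3: +3·2° lon, +3·1° lat → SW at lon 106°, lat -7°.
latitude -7.00, longitude 106.00.

-7.00, 106.00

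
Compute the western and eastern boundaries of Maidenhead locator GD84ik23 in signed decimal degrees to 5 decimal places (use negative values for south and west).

-43.31667, -43.30833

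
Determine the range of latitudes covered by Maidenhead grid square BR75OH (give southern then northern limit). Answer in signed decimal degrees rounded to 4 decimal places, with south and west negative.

85.2917, 85.3333

Field B=1, R=17: +1·20° lon, +17·10° lat → SW at lon -160°, lat 80°.
Square 7, 5: +7·2° lon, +5·1° lat → SW at lon -146°, lat 85°.
Subsquare o=14, h=7: +14·0.0833333° lon, +7·0.0416667° lat → SW at lon -144.833°, lat 85.2917°.
Cell spans 0.0833333° lon × 0.0416667° lat.
south 85.2917, north 85.3333.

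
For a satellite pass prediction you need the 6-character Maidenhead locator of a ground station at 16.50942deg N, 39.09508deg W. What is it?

Offset from 180°W / 90°S: lon 140.9049°, lat 106.5094°.
Field: lon ⌊140.9049/20⌋ = 7 → H; lat ⌊106.5094/10⌋ = 10 → K.
Square: lon ⌊0.9049/2⌋ = 0; lat ⌊6.5094/1⌋ = 6.
Subsquare: lon ⌊0.9049/0.0833333⌋ = 10 → k; lat ⌊0.5094/0.0416667⌋ = 12 → m.

HK06km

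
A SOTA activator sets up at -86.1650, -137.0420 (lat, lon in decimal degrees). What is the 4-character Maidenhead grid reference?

CA13

Offset from 180°W / 90°S: lon 42.96°, lat 3.83°.
Field: 42.96/20 → 2 → C, 3.83/10 → 0 → A; chars CA.
Square: 2.96/2 → 1, 3.83/1 → 3; chars 13.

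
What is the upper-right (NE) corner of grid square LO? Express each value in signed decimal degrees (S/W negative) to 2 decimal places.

60.00, 60.00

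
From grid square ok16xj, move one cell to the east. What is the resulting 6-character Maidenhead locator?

Longitude subsquare x = 23; +1 → 24, wraps to 0 = a, carry into square.
Longitude square 1; +1 → 2.
The latitude characters are unchanged.

OK26aj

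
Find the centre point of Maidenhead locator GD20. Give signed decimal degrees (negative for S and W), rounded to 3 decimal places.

-59.500, -55.000

Field G=6, D=3: +6·20° lon, +3·10° lat → SW at lon -60°, lat -60°.
Square 2, 0: +2·2° lon, +0·1° lat → SW at lon -56°, lat -60°.
Cell spans 2° lon × 1° lat. Centre is SW corner plus half of each.
latitude -59.500, longitude -55.000.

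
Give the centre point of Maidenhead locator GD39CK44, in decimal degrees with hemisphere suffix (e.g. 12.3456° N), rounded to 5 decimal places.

50.56458° S, 53.79583° W

Field G=6, D=3: +6·20° lon, +3·10° lat → SW at lon -60°, lat -60°.
Square 3, 9: +3·2° lon, +9·1° lat → SW at lon -54°, lat -51°.
Subsquare c=2, k=10: +2·0.0833333° lon, +10·0.0416667° lat → SW at lon -53.8333°, lat -50.5833°.
Extended square 4, 4: +4·0.00833333° lon, +4·0.00416667° lat → SW at lon -53.8°, lat -50.5667°.
Cell spans 0.00833333° lon × 0.00416667° lat. Centre is SW corner plus half of each.
latitude 50.56458° S, longitude 53.79583° W.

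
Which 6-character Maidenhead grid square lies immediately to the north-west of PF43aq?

PF33xr

Longitude subsquare a = 0; −1 → -1, wraps to 23 = x, carry into square.
Longitude square 4; −1 → 3.
Latitude subsquare q = 16; +1 → 17 = r.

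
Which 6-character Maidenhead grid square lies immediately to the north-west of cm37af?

CM27xg

Longitude subsquare a = 0; −1 → -1, wraps to 23 = x, carry into square.
Longitude square 3; −1 → 2.
Latitude subsquare f = 5; +1 → 6 = g.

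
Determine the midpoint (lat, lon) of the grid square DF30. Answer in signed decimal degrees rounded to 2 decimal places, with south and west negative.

-39.50, -113.00

Field D=3, F=5: +3·20° lon, +5·10° lat → SW at lon -120°, lat -40°.
Square 3, 0: +3·2° lon, +0·1° lat → SW at lon -114°, lat -40°.
Cell spans 2° lon × 1° lat. Centre is SW corner plus half of each.
latitude -39.50, longitude -113.00.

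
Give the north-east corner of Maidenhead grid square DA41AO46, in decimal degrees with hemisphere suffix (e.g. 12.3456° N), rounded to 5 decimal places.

88.38750° S, 111.95833° W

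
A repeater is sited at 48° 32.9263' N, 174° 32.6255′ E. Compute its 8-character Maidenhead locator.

RN78gn51

Shift to the Maidenhead origin (180°W, 90°S): lon 354.54376, lat 138.54877.
Field: 354.54376/20 → 17 → R, 138.54877/10 → 13 → N; chars RN.
Square: 14.54376/2 → 7, 8.54877/1 → 8; chars 78.
Subsquare: 0.54376/0.0833333 → 6 → g, 0.54877/0.0416667 → 13 → n; chars gn.
Extended square: 0.04376/0.00833333 → 5, 0.00710/0.00416667 → 1; chars 51.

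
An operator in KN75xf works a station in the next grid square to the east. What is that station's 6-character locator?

KN85af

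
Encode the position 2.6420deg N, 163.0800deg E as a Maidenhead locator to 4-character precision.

RJ12

Add 180° to longitude and 90° to latitude: 343.08, 92.64.
Field (20°×10°, letters A–R): lon ⌊343.08/20⌋ = 17 → R; lat ⌊92.64/10⌋ = 9 → J.
Square (2°×1°, digits 0–9): lon ⌊3.08/2⌋ = 1; lat ⌊2.64/1⌋ = 2.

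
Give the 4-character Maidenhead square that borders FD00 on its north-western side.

ED91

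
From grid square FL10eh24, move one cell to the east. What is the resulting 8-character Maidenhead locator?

FL10eh34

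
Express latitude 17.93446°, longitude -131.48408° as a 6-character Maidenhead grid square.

CK47gw

Offset from 180°W / 90°S: lon 48.5159°, lat 107.9345°.
Field: lon ⌊48.5159/20⌋ = 2 → C; lat ⌊107.9345/10⌋ = 10 → K.
Square: lon ⌊8.5159/2⌋ = 4; lat ⌊7.9345/1⌋ = 7.
Subsquare: lon ⌊0.5159/0.0833333⌋ = 6 → g; lat ⌊0.9345/0.0416667⌋ = 22 → w.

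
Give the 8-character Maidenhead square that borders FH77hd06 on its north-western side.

FH77gd97

Longitude extended square 0; −1 → -1, wraps to 9, carry into subsquare.
Longitude subsquare h = 7; −1 → 6 = g.
Latitude extended square 6; +1 → 7.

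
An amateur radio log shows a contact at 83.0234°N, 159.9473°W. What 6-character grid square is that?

BR03aa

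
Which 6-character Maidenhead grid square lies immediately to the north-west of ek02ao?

DK92xp

Longitude subsquare a = 0; −1 → -1, wraps to 23 = x, carry into square.
Longitude square 0; −1 → -1, wraps to 9, carry into field.
Longitude field E = 4; −1 → 3 = D.
Latitude subsquare o = 14; +1 → 15 = p.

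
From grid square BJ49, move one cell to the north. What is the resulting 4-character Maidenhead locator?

Latitude square 9; +1 → 10, wraps to 0, carry into field.
Latitude field J = 9; +1 → 10 = K.
The longitude characters are unchanged.

BK40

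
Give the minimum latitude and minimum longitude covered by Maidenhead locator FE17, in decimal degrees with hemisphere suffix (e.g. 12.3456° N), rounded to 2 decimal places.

43.00° S, 78.00° W

Field F=5, E=4: +5·20° lon, +4·10° lat → SW at lon -80°, lat -50°.
Square 1, 7: +1·2° lon, +7·1° lat → SW at lon -78°, lat -43°.
latitude 43.00° S, longitude 78.00° W.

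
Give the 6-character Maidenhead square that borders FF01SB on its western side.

FF01rb

Longitude subsquare s = 18; −1 → 17 = r.
The latitude characters are unchanged.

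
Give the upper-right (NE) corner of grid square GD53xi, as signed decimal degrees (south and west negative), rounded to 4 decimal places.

Field G=6, D=3: +6·20° lon, +3·10° lat → SW at lon -60°, lat -60°.
Square 5, 3: +5·2° lon, +3·1° lat → SW at lon -50°, lat -57°.
Subsquare x=23, i=8: +23·0.0833333° lon, +8·0.0416667° lat → SW at lon -48.0833°, lat -56.6667°.
Cell spans 0.0833333° lon × 0.0416667° lat. NE corner is SW corner plus one full cell.
latitude -56.6250, longitude -48.0000.

-56.6250, -48.0000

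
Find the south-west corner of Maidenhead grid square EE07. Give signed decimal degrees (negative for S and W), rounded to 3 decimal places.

-43.000, -100.000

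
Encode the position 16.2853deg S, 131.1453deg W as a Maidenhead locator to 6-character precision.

CH43kr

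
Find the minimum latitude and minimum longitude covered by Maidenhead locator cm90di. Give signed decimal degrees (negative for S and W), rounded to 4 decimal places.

30.3333, -121.7500

Field C=2, M=12: +2·20° lon, +12·10° lat → SW at lon -140°, lat 30°.
Square 9, 0: +9·2° lon, +0·1° lat → SW at lon -122°, lat 30°.
Subsquare d=3, i=8: +3·0.0833333° lon, +8·0.0416667° lat → SW at lon -121.75°, lat 30.3333°.
latitude 30.3333, longitude -121.7500.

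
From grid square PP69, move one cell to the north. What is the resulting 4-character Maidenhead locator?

Latitude square 9; +1 → 10, wraps to 0, carry into field.
Latitude field P = 15; +1 → 16 = Q.
The longitude characters are unchanged.

PQ60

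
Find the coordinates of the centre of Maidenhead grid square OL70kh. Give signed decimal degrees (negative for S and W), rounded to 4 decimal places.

20.3125, 114.8750

Field O=14, L=11: +14·20° lon, +11·10° lat → SW at lon 100°, lat 20°.
Square 7, 0: +7·2° lon, +0·1° lat → SW at lon 114°, lat 20°.
Subsquare k=10, h=7: +10·0.0833333° lon, +7·0.0416667° lat → SW at lon 114.833°, lat 20.2917°.
Cell spans 0.0833333° lon × 0.0416667° lat. Centre is SW corner plus half of each.
latitude 20.3125, longitude 114.8750.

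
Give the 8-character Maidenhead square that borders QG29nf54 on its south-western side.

QG29nf43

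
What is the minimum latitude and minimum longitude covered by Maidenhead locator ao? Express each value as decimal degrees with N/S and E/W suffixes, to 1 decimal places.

50.0° N, 180.0° W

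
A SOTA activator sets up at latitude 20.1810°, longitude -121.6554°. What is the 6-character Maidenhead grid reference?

Add 180° to longitude and 90° to latitude: 58.3446, 110.1810.
Field: 58.3446/20 → 2 → C, 110.1810/10 → 11 → L; chars CL.
Square: 18.3446/2 → 9, 0.1810/1 → 0; chars 90.
Subsquare: 0.3446/0.0833333 → 4 → e, 0.1810/0.0416667 → 4 → e; chars ee.

CL90ee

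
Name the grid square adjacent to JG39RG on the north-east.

JG39sh

Longitude subsquare r = 17; +1 → 18 = s.
Latitude subsquare g = 6; +1 → 7 = h.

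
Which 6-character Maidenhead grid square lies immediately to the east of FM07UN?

FM07vn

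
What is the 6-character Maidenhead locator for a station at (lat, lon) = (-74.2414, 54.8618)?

LB75ks

Offset from 180°W / 90°S: lon 234.8618°, lat 15.7586°.
Field: 234.8618/20 → 11 → L, 15.7586/10 → 1 → B; chars LB.
Square: 14.8618/2 → 7, 5.7586/1 → 5; chars 75.
Subsquare: 0.8618/0.0833333 → 10 → k, 0.7586/0.0416667 → 18 → s; chars ks.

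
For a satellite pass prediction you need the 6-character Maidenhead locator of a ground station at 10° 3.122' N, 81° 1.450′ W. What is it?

Offset from 180°W / 90°S: lon 98.9758°, lat 100.0520°.
Field: 98.9758/20 → 4 → E, 100.0520/10 → 10 → K; chars EK.
Square: 18.9758/2 → 9, 0.0520/1 → 0; chars 90.
Subsquare: 0.9758/0.0833333 → 11 → l, 0.0520/0.0416667 → 1 → b; chars lb.

EK90lb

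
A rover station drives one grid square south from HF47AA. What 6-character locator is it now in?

HF46ax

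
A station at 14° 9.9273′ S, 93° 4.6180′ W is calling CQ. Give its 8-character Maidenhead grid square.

Add 180° to longitude and 90° to latitude: 86.92303, 75.83455.
Field: lon ⌊86.92303/20⌋ = 4 → E; lat ⌊75.83455/10⌋ = 7 → H.
Square: lon ⌊6.92303/2⌋ = 3; lat ⌊5.83455/1⌋ = 5.
Subsquare: lon ⌊0.92303/0.0833333⌋ = 11 → l; lat ⌊0.83455/0.0416667⌋ = 20 → u.
Extended square: lon ⌊0.00637/0.00833333⌋ = 0; lat ⌊0.00121/0.00416667⌋ = 0.

EH35lu00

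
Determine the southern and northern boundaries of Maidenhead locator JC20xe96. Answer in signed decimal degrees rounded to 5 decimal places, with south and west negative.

Field J=9, C=2: +9·20° lon, +2·10° lat → SW at lon 0°, lat -70°.
Square 2, 0: +2·2° lon, +0·1° lat → SW at lon 4°, lat -70°.
Subsquare x=23, e=4: +23·0.0833333° lon, +4·0.0416667° lat → SW at lon 5.91667°, lat -69.8333°.
Extended square 9, 6: +9·0.00833333° lon, +6·0.00416667° lat → SW at lon 5.99167°, lat -69.8083°.
Cell spans 0.00833333° lon × 0.00416667° lat.
south -69.80833, north -69.80417.

-69.80833, -69.80417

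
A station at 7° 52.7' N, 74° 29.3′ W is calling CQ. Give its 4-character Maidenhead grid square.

FJ27

Add 180° to longitude and 90° to latitude: 105.51, 97.88.
Field: lon ⌊105.51/20⌋ = 5 → F; lat ⌊97.88/10⌋ = 9 → J.
Square: lon ⌊5.51/2⌋ = 2; lat ⌊7.88/1⌋ = 7.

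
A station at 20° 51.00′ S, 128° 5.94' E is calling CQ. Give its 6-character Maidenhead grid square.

PG49bd

Offset from 180°W / 90°S: lon 308.0990°, lat 69.1500°.
Field: lon ⌊308.0990/20⌋ = 15 → P; lat ⌊69.1500/10⌋ = 6 → G.
Square: lon ⌊8.0990/2⌋ = 4; lat ⌊9.1500/1⌋ = 9.
Subsquare: lon ⌊0.0990/0.0833333⌋ = 1 → b; lat ⌊0.1500/0.0416667⌋ = 3 → d.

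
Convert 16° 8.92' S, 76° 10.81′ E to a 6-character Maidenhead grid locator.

Add 180° to longitude and 90° to latitude: 256.1802, 73.8513.
Field (20°×10°, letters A–R): 256.1802/20 → 12 → M, 73.8513/10 → 7 → H; chars MH.
Square (2°×1°, digits 0–9): 16.1802/2 → 8, 3.8513/1 → 3; chars 83.
Subsquare (5′×2.5′, letters a–x): 0.1802/0.0833333 → 2 → c, 0.8513/0.0416667 → 20 → u; chars cu.

MH83cu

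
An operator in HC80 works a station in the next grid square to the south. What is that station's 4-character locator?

HB89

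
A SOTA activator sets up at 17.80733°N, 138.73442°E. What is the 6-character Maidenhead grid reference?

PK97it

Offset from 180°W / 90°S: lon 318.7344°, lat 107.8073°.
Field: lon ⌊318.7344/20⌋ = 15 → P; lat ⌊107.8073/10⌋ = 10 → K.
Square: lon ⌊18.7344/2⌋ = 9; lat ⌊7.8073/1⌋ = 7.
Subsquare: lon ⌊0.7344/0.0833333⌋ = 8 → i; lat ⌊0.8073/0.0416667⌋ = 19 → t.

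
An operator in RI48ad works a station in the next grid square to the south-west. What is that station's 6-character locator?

RI38xc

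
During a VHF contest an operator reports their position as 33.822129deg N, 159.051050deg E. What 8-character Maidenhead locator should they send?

QM93mt67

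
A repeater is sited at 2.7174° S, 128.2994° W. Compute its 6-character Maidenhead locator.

Offset from 180°W / 90°S: lon 51.7006°, lat 87.2826°.
Field (20°×10°, letters A–R): lon ⌊51.7006/20⌋ = 2 → C; lat ⌊87.2826/10⌋ = 8 → I.
Square (2°×1°, digits 0–9): lon ⌊11.7006/2⌋ = 5; lat ⌊7.2826/1⌋ = 7.
Subsquare (5′×2.5′, letters a–x): lon ⌊1.7006/0.0833333⌋ = 20 → u; lat ⌊0.2826/0.0416667⌋ = 6 → g.

CI57ug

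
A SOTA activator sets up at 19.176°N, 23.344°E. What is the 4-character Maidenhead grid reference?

Offset from 180°W / 90°S: lon 203.34°, lat 109.18°.
Field: lon ⌊203.34/20⌋ = 10 → K; lat ⌊109.18/10⌋ = 10 → K.
Square: lon ⌊3.34/2⌋ = 1; lat ⌊9.18/1⌋ = 9.

KK19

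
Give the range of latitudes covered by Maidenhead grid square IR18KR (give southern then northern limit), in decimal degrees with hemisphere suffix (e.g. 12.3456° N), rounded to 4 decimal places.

Field I=8, R=17: +8·20° lon, +17·10° lat → SW at lon -20°, lat 80°.
Square 1, 8: +1·2° lon, +8·1° lat → SW at lon -18°, lat 88°.
Subsquare k=10, r=17: +10·0.0833333° lon, +17·0.0416667° lat → SW at lon -17.1667°, lat 88.7083°.
Cell spans 0.0833333° lon × 0.0416667° lat.
south 88.7083° N, north 88.7500° N.

88.7083° N, 88.7500° N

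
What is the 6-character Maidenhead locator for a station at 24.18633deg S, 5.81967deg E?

Offset from 180°W / 90°S: lon 185.8197°, lat 65.8137°.
Field: 185.8197/20 → 9 → J, 65.8137/10 → 6 → G; chars JG.
Square: 5.8197/2 → 2, 5.8137/1 → 5; chars 25.
Subsquare: 1.8197/0.0833333 → 21 → v, 0.8137/0.0416667 → 19 → t; chars vt.

JG25vt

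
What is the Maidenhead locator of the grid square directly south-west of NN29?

Longitude square 2; −1 → 1.
Latitude square 9; −1 → 8.

NN18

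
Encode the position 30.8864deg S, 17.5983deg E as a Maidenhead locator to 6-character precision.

Offset from 180°W / 90°S: lon 197.5983°, lat 59.1136°.
Field (20°×10°, letters A–R): 197.5983/20 → 9 → J, 59.1136/10 → 5 → F; chars JF.
Square (2°×1°, digits 0–9): 17.5983/2 → 8, 9.1136/1 → 9; chars 89.
Subsquare (5′×2.5′, letters a–x): 1.5983/0.0833333 → 19 → t, 0.1136/0.0416667 → 2 → c; chars tc.

JF89tc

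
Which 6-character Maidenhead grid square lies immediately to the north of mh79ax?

MI70aa

Latitude subsquare x = 23; +1 → 24, wraps to 0 = a, carry into square.
Latitude square 9; +1 → 10, wraps to 0, carry into field.
Latitude field H = 7; +1 → 8 = I.
The longitude characters are unchanged.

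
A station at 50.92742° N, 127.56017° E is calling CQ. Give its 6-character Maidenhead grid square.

PO30sw

Shift to the Maidenhead origin (180°W, 90°S): lon 307.5602, lat 140.9274.
Field: lon ⌊307.5602/20⌋ = 15 → P; lat ⌊140.9274/10⌋ = 14 → O.
Square: lon ⌊7.5602/2⌋ = 3; lat ⌊0.9274/1⌋ = 0.
Subsquare: lon ⌊1.5602/0.0833333⌋ = 18 → s; lat ⌊0.9274/0.0416667⌋ = 22 → w.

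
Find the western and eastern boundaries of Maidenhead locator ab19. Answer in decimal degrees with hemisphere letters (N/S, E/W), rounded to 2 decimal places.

178.00° W, 176.00° W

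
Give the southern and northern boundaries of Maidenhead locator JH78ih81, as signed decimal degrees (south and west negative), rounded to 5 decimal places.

-11.70417, -11.70000

Field J=9, H=7: +9·20° lon, +7·10° lat → SW at lon 0°, lat -20°.
Square 7, 8: +7·2° lon, +8·1° lat → SW at lon 14°, lat -12°.
Subsquare i=8, h=7: +8·0.0833333° lon, +7·0.0416667° lat → SW at lon 14.6667°, lat -11.7083°.
Extended square 8, 1: +8·0.00833333° lon, +1·0.00416667° lat → SW at lon 14.7333°, lat -11.7042°.
Cell spans 0.00833333° lon × 0.00416667° lat.
south -11.70417, north -11.70000.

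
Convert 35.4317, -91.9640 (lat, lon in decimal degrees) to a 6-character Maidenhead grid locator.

Add 180° to longitude and 90° to latitude: 88.0360, 125.4317.
Field (20°×10°, letters A–R): lon ⌊88.0360/20⌋ = 4 → E; lat ⌊125.4317/10⌋ = 12 → M.
Square (2°×1°, digits 0–9): lon ⌊8.0360/2⌋ = 4; lat ⌊5.4317/1⌋ = 5.
Subsquare (5′×2.5′, letters a–x): lon ⌊0.0360/0.0833333⌋ = 0 → a; lat ⌊0.4317/0.0416667⌋ = 10 → k.

EM45ak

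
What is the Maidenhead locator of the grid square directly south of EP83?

EP82

Latitude square 3; −1 → 2.
The longitude characters are unchanged.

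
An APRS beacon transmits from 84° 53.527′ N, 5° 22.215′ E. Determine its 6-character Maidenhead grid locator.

JR24qv

Shift to the Maidenhead origin (180°W, 90°S): lon 185.3702, lat 174.8921.
Field: lon ⌊185.3702/20⌋ = 9 → J; lat ⌊174.8921/10⌋ = 17 → R.
Square: lon ⌊5.3702/2⌋ = 2; lat ⌊4.8921/1⌋ = 4.
Subsquare: lon ⌊1.3702/0.0833333⌋ = 16 → q; lat ⌊0.8921/0.0416667⌋ = 21 → v.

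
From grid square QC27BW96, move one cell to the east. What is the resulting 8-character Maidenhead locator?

QC27cw06

Longitude extended square 9; +1 → 10, wraps to 0, carry into subsquare.
Longitude subsquare b = 1; +1 → 2 = c.
The latitude characters are unchanged.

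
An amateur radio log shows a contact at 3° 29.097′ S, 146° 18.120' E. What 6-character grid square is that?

QI36dm

Add 180° to longitude and 90° to latitude: 326.3020, 86.5151.
Field: lon ⌊326.3020/20⌋ = 16 → Q; lat ⌊86.5151/10⌋ = 8 → I.
Square: lon ⌊6.3020/2⌋ = 3; lat ⌊6.5151/1⌋ = 6.
Subsquare: lon ⌊0.3020/0.0833333⌋ = 3 → d; lat ⌊0.5151/0.0416667⌋ = 12 → m.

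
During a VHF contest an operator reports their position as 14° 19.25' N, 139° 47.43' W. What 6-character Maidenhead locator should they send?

CK04ch

Shift to the Maidenhead origin (180°W, 90°S): lon 40.2095, lat 104.3208.
Field (20°×10°, letters A–R): 40.2095/20 → 2 → C, 104.3208/10 → 10 → K; chars CK.
Square (2°×1°, digits 0–9): 0.2095/2 → 0, 4.3208/1 → 4; chars 04.
Subsquare (5′×2.5′, letters a–x): 0.2095/0.0833333 → 2 → c, 0.3208/0.0416667 → 7 → h; chars ch.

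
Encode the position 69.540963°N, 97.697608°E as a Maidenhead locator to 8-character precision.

Shift to the Maidenhead origin (180°W, 90°S): lon 277.69761, lat 159.54096.
Field: 277.69761/20 → 13 → N, 159.54096/10 → 15 → P; chars NP.
Square: 17.69761/2 → 8, 9.54096/1 → 9; chars 89.
Subsquare: 1.69761/0.0833333 → 20 → u, 0.54096/0.0416667 → 12 → m; chars um.
Extended square: 0.03094/0.00833333 → 3, 0.04096/0.00416667 → 9; chars 39.

NP89um39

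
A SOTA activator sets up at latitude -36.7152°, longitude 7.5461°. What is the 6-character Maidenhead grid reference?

JF33sg

Add 180° to longitude and 90° to latitude: 187.5461, 53.2848.
Field: 187.5461/20 → 9 → J, 53.2848/10 → 5 → F; chars JF.
Square: 7.5461/2 → 3, 3.2848/1 → 3; chars 33.
Subsquare: 1.5461/0.0833333 → 18 → s, 0.2848/0.0416667 → 6 → g; chars sg.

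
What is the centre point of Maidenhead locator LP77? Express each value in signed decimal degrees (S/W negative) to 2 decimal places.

Field L=11, P=15: +11·20° lon, +15·10° lat → SW at lon 40°, lat 60°.
Square 7, 7: +7·2° lon, +7·1° lat → SW at lon 54°, lat 67°.
Cell spans 2° lon × 1° lat. Centre is SW corner plus half of each.
latitude 67.50, longitude 55.00.

67.50, 55.00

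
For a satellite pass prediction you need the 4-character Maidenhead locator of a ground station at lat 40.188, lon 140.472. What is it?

Offset from 180°W / 90°S: lon 320.47°, lat 130.19°.
Field: lon ⌊320.47/20⌋ = 16 → Q; lat ⌊130.19/10⌋ = 13 → N.
Square: lon ⌊0.47/2⌋ = 0; lat ⌊0.19/1⌋ = 0.

QN00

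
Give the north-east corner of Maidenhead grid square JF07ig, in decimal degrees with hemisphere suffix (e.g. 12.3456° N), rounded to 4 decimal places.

32.7083° S, 0.7500° E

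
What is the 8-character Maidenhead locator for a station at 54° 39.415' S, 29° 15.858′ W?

HD55ii82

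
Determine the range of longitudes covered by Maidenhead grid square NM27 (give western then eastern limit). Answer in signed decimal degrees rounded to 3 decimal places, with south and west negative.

Field N=13, M=12: +13·20° lon, +12·10° lat → SW at lon 80°, lat 30°.
Square 2, 7: +2·2° lon, +7·1° lat → SW at lon 84°, lat 37°.
Cell spans 2° lon × 1° lat.
west 84.000, east 86.000.

84.000, 86.000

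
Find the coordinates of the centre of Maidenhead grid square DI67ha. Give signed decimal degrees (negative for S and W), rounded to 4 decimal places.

-2.9792, -107.3750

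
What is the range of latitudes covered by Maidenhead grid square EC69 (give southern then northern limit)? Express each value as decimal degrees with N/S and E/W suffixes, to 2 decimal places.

61.00° S, 60.00° S

Field E=4, C=2: +4·20° lon, +2·10° lat → SW at lon -100°, lat -70°.
Square 6, 9: +6·2° lon, +9·1° lat → SW at lon -88°, lat -61°.
Cell spans 2° lon × 1° lat.
south 61.00° S, north 60.00° S.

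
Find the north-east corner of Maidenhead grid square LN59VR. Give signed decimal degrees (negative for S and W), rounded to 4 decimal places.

Field L=11, N=13: +11·20° lon, +13·10° lat → SW at lon 40°, lat 40°.
Square 5, 9: +5·2° lon, +9·1° lat → SW at lon 50°, lat 49°.
Subsquare v=21, r=17: +21·0.0833333° lon, +17·0.0416667° lat → SW at lon 51.75°, lat 49.7083°.
Cell spans 0.0833333° lon × 0.0416667° lat. NE corner is SW corner plus one full cell.
latitude 49.7500, longitude 51.8333.

49.7500, 51.8333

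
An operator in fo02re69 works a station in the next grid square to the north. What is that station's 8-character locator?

Latitude extended square 9; +1 → 10, wraps to 0, carry into subsquare.
Latitude subsquare e = 4; +1 → 5 = f.
The longitude characters are unchanged.

FO02rf60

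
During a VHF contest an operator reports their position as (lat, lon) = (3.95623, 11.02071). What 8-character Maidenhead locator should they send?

Add 180° to longitude and 90° to latitude: 191.02071, 93.95623.
Field: 191.02071/20 → 9 → J, 93.95623/10 → 9 → J; chars JJ.
Square: 11.02071/2 → 5, 3.95623/1 → 3; chars 53.
Subsquare: 1.02071/0.0833333 → 12 → m, 0.95623/0.0416667 → 22 → w; chars mw.
Extended square: 0.02071/0.00833333 → 2, 0.03956/0.00416667 → 9; chars 29.

JJ53mw29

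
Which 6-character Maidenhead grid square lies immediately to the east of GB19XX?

Longitude subsquare x = 23; +1 → 24, wraps to 0 = a, carry into square.
Longitude square 1; +1 → 2.
The latitude characters are unchanged.

GB29ax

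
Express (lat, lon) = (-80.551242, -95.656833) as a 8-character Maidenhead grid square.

EA29ek17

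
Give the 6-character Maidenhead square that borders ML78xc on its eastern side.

ML88ac

Longitude subsquare x = 23; +1 → 24, wraps to 0 = a, carry into square.
Longitude square 7; +1 → 8.
The latitude characters are unchanged.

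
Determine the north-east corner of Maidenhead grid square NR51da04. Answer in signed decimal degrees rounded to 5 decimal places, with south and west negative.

81.02083, 90.25833

Field N=13, R=17: +13·20° lon, +17·10° lat → SW at lon 80°, lat 80°.
Square 5, 1: +5·2° lon, +1·1° lat → SW at lon 90°, lat 81°.
Subsquare d=3, a=0: +3·0.0833333° lon, +0·0.0416667° lat → SW at lon 90.25°, lat 81°.
Extended square 0, 4: +0·0.00833333° lon, +4·0.00416667° lat → SW at lon 90.25°, lat 81.0167°.
Cell spans 0.00833333° lon × 0.00416667° lat. NE corner is SW corner plus one full cell.
latitude 81.02083, longitude 90.25833.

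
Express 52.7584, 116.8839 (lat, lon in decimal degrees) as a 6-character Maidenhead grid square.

Shift to the Maidenhead origin (180°W, 90°S): lon 296.8839, lat 142.7584.
Field: lon ⌊296.8839/20⌋ = 14 → O; lat ⌊142.7584/10⌋ = 14 → O.
Square: lon ⌊16.8839/2⌋ = 8; lat ⌊2.7584/1⌋ = 2.
Subsquare: lon ⌊0.8839/0.0833333⌋ = 10 → k; lat ⌊0.7584/0.0416667⌋ = 18 → s.

OO82ks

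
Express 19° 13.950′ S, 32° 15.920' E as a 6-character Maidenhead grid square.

KH60ds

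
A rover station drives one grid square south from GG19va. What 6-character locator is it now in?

GG18vx

Latitude subsquare a = 0; −1 → -1, wraps to 23 = x, carry into square.
Latitude square 9; −1 → 8.
The longitude characters are unchanged.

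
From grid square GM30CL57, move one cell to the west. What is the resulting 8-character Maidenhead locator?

Longitude extended square 5; −1 → 4.
The latitude characters are unchanged.

GM30cl47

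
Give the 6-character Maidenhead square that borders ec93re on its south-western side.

EC93qd

Longitude subsquare r = 17; −1 → 16 = q.
Latitude subsquare e = 4; −1 → 3 = d.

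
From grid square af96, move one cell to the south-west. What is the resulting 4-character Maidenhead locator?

AF85

Longitude square 9; −1 → 8.
Latitude square 6; −1 → 5.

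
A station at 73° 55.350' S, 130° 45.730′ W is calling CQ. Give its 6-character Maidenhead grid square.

CB46ob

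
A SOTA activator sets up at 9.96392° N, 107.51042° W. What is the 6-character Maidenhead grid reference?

Offset from 180°W / 90°S: lon 72.4896°, lat 99.9639°.
Field: lon ⌊72.4896/20⌋ = 3 → D; lat ⌊99.9639/10⌋ = 9 → J.
Square: lon ⌊12.4896/2⌋ = 6; lat ⌊9.9639/1⌋ = 9.
Subsquare: lon ⌊0.4896/0.0833333⌋ = 5 → f; lat ⌊0.9639/0.0416667⌋ = 23 → x.

DJ69fx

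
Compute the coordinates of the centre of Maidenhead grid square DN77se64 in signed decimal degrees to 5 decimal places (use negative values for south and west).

47.18542, -104.44583

Field D=3, N=13: +3·20° lon, +13·10° lat → SW at lon -120°, lat 40°.
Square 7, 7: +7·2° lon, +7·1° lat → SW at lon -106°, lat 47°.
Subsquare s=18, e=4: +18·0.0833333° lon, +4·0.0416667° lat → SW at lon -104.5°, lat 47.1667°.
Extended square 6, 4: +6·0.00833333° lon, +4·0.00416667° lat → SW at lon -104.45°, lat 47.1833°.
Cell spans 0.00833333° lon × 0.00416667° lat. Centre is SW corner plus half of each.
latitude 47.18542, longitude -104.44583.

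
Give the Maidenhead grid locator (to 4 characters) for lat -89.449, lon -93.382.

EA30

Offset from 180°W / 90°S: lon 86.62°, lat 0.55°.
Field (20°×10°, letters A–R): 86.62/20 → 4 → E, 0.55/10 → 0 → A; chars EA.
Square (2°×1°, digits 0–9): 6.62/2 → 3, 0.55/1 → 0; chars 30.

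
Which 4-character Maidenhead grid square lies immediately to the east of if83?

Longitude square 8; +1 → 9.
The latitude characters are unchanged.

IF93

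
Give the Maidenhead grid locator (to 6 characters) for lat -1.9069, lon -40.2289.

GI98vc

Shift to the Maidenhead origin (180°W, 90°S): lon 139.7711, lat 88.0931.
Field: 139.7711/20 → 6 → G, 88.0931/10 → 8 → I; chars GI.
Square: 19.7711/2 → 9, 8.0931/1 → 8; chars 98.
Subsquare: 1.7711/0.0833333 → 21 → v, 0.0931/0.0416667 → 2 → c; chars vc.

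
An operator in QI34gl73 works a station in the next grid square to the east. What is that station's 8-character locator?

QI34gl83

Longitude extended square 7; +1 → 8.
The latitude characters are unchanged.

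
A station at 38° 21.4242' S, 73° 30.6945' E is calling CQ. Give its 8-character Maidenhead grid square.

Add 180° to longitude and 90° to latitude: 253.51157, 51.64293.
Field: 253.51157/20 → 12 → M, 51.64293/10 → 5 → F; chars MF.
Square: 13.51157/2 → 6, 1.64293/1 → 1; chars 61.
Subsquare: 1.51157/0.0833333 → 18 → s, 0.64293/0.0416667 → 15 → p; chars sp.
Extended square: 0.01157/0.00833333 → 1, 0.01793/0.00416667 → 4; chars 14.

MF61sp14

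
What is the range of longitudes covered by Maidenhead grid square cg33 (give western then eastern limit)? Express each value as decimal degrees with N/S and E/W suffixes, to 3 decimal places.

134.000° W, 132.000° W

Field C=2, G=6: +2·20° lon, +6·10° lat → SW at lon -140°, lat -30°.
Square 3, 3: +3·2° lon, +3·1° lat → SW at lon -134°, lat -27°.
Cell spans 2° lon × 1° lat.
west 134.000° W, east 132.000° W.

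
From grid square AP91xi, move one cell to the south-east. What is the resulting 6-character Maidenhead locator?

Longitude subsquare x = 23; +1 → 24, wraps to 0 = a, carry into square.
Longitude square 9; +1 → 10, wraps to 0, carry into field.
Longitude field A = 0; +1 → 1 = B.
Latitude subsquare i = 8; −1 → 7 = h.

BP01ah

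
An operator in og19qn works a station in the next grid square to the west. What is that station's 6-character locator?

Longitude subsquare q = 16; −1 → 15 = p.
The latitude characters are unchanged.

OG19pn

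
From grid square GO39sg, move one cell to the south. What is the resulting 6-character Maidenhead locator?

GO39sf

Latitude subsquare g = 6; −1 → 5 = f.
The longitude characters are unchanged.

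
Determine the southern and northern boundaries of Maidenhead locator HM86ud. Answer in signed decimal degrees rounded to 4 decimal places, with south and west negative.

Field H=7, M=12: +7·20° lon, +12·10° lat → SW at lon -40°, lat 30°.
Square 8, 6: +8·2° lon, +6·1° lat → SW at lon -24°, lat 36°.
Subsquare u=20, d=3: +20·0.0833333° lon, +3·0.0416667° lat → SW at lon -22.3333°, lat 36.125°.
Cell spans 0.0833333° lon × 0.0416667° lat.
south 36.1250, north 36.1667.

36.1250, 36.1667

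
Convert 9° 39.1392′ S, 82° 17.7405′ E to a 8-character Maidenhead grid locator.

NI10di53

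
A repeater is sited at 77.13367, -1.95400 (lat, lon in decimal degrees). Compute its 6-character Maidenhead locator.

IQ97ad

Offset from 180°W / 90°S: lon 178.0460°, lat 167.1337°.
Field: 178.0460/20 → 8 → I, 167.1337/10 → 16 → Q; chars IQ.
Square: 18.0460/2 → 9, 7.1337/1 → 7; chars 97.
Subsquare: 0.0460/0.0833333 → 0 → a, 0.1337/0.0416667 → 3 → d; chars ad.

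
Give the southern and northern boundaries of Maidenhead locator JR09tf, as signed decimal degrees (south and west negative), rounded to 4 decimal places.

Field J=9, R=17: +9·20° lon, +17·10° lat → SW at lon 0°, lat 80°.
Square 0, 9: +0·2° lon, +9·1° lat → SW at lon 0°, lat 89°.
Subsquare t=19, f=5: +19·0.0833333° lon, +5·0.0416667° lat → SW at lon 1.58333°, lat 89.2083°.
Cell spans 0.0833333° lon × 0.0416667° lat.
south 89.2083, north 89.2500.

89.2083, 89.2500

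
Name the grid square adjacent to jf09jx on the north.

JG00ja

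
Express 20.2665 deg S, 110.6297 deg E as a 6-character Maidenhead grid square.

Add 180° to longitude and 90° to latitude: 290.6297, 69.7335.
Field: 290.6297/20 → 14 → O, 69.7335/10 → 6 → G; chars OG.
Square: 10.6297/2 → 5, 9.7335/1 → 9; chars 59.
Subsquare: 0.6297/0.0833333 → 7 → h, 0.7335/0.0416667 → 17 → r; chars hr.

OG59hr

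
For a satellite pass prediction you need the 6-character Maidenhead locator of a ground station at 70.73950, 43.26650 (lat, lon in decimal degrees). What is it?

LQ10pr

Add 180° to longitude and 90° to latitude: 223.2665, 160.7395.
Field: lon ⌊223.2665/20⌋ = 11 → L; lat ⌊160.7395/10⌋ = 16 → Q.
Square: lon ⌊3.2665/2⌋ = 1; lat ⌊0.7395/1⌋ = 0.
Subsquare: lon ⌊1.2665/0.0833333⌋ = 15 → p; lat ⌊0.7395/0.0416667⌋ = 17 → r.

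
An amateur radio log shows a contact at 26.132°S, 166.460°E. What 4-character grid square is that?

RG33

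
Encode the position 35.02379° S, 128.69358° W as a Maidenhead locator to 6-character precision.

CF54px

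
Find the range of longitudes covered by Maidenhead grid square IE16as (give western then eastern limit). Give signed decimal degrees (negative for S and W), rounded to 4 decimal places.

-18.0000, -17.9167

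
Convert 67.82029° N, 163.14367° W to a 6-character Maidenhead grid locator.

AP87kt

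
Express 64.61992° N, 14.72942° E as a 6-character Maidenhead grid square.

JP74io

Offset from 180°W / 90°S: lon 194.7294°, lat 154.6199°.
Field: lon ⌊194.7294/20⌋ = 9 → J; lat ⌊154.6199/10⌋ = 15 → P.
Square: lon ⌊14.7294/2⌋ = 7; lat ⌊4.6199/1⌋ = 4.
Subsquare: lon ⌊0.7294/0.0833333⌋ = 8 → i; lat ⌊0.6199/0.0416667⌋ = 14 → o.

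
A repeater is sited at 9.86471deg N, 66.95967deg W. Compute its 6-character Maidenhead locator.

Shift to the Maidenhead origin (180°W, 90°S): lon 113.0403, lat 99.8647.
Field: lon ⌊113.0403/20⌋ = 5 → F; lat ⌊99.8647/10⌋ = 9 → J.
Square: lon ⌊13.0403/2⌋ = 6; lat ⌊9.8647/1⌋ = 9.
Subsquare: lon ⌊1.0403/0.0833333⌋ = 12 → m; lat ⌊0.8647/0.0416667⌋ = 20 → u.

FJ69mu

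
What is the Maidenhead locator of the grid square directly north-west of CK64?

CK55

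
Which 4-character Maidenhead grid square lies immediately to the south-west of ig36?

Longitude square 3; −1 → 2.
Latitude square 6; −1 → 5.

IG25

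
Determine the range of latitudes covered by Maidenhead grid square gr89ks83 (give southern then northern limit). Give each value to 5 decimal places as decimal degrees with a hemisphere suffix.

89.76250° N, 89.76667° N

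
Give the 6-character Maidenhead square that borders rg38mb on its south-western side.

RG38la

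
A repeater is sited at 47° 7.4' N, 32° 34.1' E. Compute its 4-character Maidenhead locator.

KN67

Offset from 180°W / 90°S: lon 212.57°, lat 137.12°.
Field: lon ⌊212.57/20⌋ = 10 → K; lat ⌊137.12/10⌋ = 13 → N.
Square: lon ⌊12.57/2⌋ = 6; lat ⌊7.12/1⌋ = 7.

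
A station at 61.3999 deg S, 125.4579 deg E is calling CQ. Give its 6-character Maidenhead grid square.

PC28ro

Add 180° to longitude and 90° to latitude: 305.4579, 28.6001.
Field: lon ⌊305.4579/20⌋ = 15 → P; lat ⌊28.6001/10⌋ = 2 → C.
Square: lon ⌊5.4579/2⌋ = 2; lat ⌊8.6001/1⌋ = 8.
Subsquare: lon ⌊1.4579/0.0833333⌋ = 17 → r; lat ⌊0.6001/0.0416667⌋ = 14 → o.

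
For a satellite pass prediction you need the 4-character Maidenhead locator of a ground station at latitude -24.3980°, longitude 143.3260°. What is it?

QG15

Shift to the Maidenhead origin (180°W, 90°S): lon 323.33, lat 65.60.
Field (20°×10°, letters A–R): 323.33/20 → 16 → Q, 65.60/10 → 6 → G; chars QG.
Square (2°×1°, digits 0–9): 3.33/2 → 1, 5.60/1 → 5; chars 15.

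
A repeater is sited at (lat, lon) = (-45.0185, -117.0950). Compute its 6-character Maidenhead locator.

DE14kx

Add 180° to longitude and 90° to latitude: 62.9050, 44.9815.
Field: 62.9050/20 → 3 → D, 44.9815/10 → 4 → E; chars DE.
Square: 2.9050/2 → 1, 4.9815/1 → 4; chars 14.
Subsquare: 0.9050/0.0833333 → 10 → k, 0.9815/0.0416667 → 23 → x; chars kx.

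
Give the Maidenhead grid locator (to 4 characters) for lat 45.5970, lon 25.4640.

Shift to the Maidenhead origin (180°W, 90°S): lon 205.46, lat 135.60.
Field (20°×10°, letters A–R): 205.46/20 → 10 → K, 135.60/10 → 13 → N; chars KN.
Square (2°×1°, digits 0–9): 5.46/2 → 2, 5.60/1 → 5; chars 25.

KN25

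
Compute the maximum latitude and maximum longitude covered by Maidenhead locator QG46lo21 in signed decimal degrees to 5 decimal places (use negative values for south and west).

-23.40833, 148.94167

Field Q=16, G=6: +16·20° lon, +6·10° lat → SW at lon 140°, lat -30°.
Square 4, 6: +4·2° lon, +6·1° lat → SW at lon 148°, lat -24°.
Subsquare l=11, o=14: +11·0.0833333° lon, +14·0.0416667° lat → SW at lon 148.917°, lat -23.4167°.
Extended square 2, 1: +2·0.00833333° lon, +1·0.00416667° lat → SW at lon 148.933°, lat -23.4125°.
Cell spans 0.00833333° lon × 0.00416667° lat. NE corner is SW corner plus one full cell.
latitude -23.40833, longitude 148.94167.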